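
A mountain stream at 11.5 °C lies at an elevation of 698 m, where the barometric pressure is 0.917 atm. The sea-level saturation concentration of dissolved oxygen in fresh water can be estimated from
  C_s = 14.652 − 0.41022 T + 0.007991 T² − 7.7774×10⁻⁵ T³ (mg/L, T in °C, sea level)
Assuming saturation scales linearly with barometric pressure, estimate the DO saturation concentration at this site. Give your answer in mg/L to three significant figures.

At sea level: C_s = 14.652 − 0.41022×11.5 + 0.007991×11.5² − 7.7774×10⁻⁵×11.5³ = 10.87 mg/L.
Pressure correction: C_s' = 10.87 × 0.917 = 9.971 mg/L.

C_s ≈ 9.97 mg/L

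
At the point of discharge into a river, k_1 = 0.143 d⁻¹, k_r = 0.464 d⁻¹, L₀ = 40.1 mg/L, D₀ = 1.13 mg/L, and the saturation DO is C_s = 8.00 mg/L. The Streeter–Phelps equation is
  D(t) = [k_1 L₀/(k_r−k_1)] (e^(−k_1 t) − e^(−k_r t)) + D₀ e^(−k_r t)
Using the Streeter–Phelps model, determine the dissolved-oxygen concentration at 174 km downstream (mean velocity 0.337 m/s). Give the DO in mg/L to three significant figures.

Travel time t = x/v = 174 km / (0.337 m/s) = 174000 m / 0.337 m/s = 516300 s = 5.976 d.
k_1 L₀/(k_r−k_1) = 0.143×40.1/(0.464−0.143) = 5.734/0.3210 = 17.86 mg/L.
e^(−k_1 t) = e^(−0.143×5.976) = 0.4255; e^(−k_r t) = e^(−0.464×5.976) = 0.06248.
D = 17.86 × (0.4255 − 0.06248) + 1.13 × 0.06248 = 6.484 + 0.07061 = 6.555 mg/L.
DO = C_s − D = 8.00 − 6.555 = 1.445 mg/L.

DO ≈ 1.45 mg/L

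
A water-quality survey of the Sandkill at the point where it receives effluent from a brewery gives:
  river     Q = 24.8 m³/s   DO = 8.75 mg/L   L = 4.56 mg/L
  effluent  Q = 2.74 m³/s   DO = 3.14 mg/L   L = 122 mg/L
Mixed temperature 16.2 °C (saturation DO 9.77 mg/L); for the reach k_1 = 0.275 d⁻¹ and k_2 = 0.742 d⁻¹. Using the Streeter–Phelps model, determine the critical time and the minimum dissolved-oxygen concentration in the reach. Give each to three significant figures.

t_c ≈ 1.74 d; minimum DO ≈ 6.04 mg/L

Mixed DO = (24.8×8.75 + 2.74×3.14)/(24.8+2.74) = 225.6/27.54 = 8.192 mg/L.
Mixed L₀ = (24.8×4.56 + 2.74×122)/(27.54) = 447.4/27.54 = 16.24 mg/L.
Initial deficit D₀ = C_s − DO₀ = 9.77 − 8.192 = 1.578 mg/L.
t_c = (1/0.4670) ln[(0.742/0.275)(1 − 1.578×0.4670/(0.275×16.24))] = 2.141 × ln(2.253) = 1.739 d.
D_c = (0.275/0.742) × 16.24 × e^(−0.275×1.739) = 0.3706 × 16.24 × 0.6198 = 3.732 mg/L.
Minimum DO = 9.77 − 3.732 = 6.038 mg/L.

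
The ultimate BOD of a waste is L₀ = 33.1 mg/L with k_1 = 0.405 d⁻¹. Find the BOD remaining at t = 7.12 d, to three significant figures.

L ≈ 1.85 mg/L

L_t = L₀ e^(−k_1 t) = 33.1 × e^(−0.405×7.12) = 33.1 × 0.05593 = 1.851 mg/L.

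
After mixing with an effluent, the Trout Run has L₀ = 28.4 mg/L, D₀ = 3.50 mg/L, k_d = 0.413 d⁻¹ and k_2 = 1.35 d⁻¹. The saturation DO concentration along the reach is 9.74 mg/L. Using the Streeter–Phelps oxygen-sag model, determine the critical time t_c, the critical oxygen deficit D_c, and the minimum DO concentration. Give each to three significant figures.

t_c ≈ 0.914 d; D_c ≈ 5.96 mg/L; min DO ≈ 3.78 mg/L

t_c = [1/(k_2−k_d)] ln[(k_2/k_d)(1 − D₀(k_2−k_d)/(k_d L₀))]
= [1/(1.35−0.413)] ln[(1.35/0.413)(1 − 3.50×0.9370/(0.413×28.4))]
= (1/0.9370) ln[3.269 × 0.7204] = 1.067 × ln(2.355) = 1.067 × 0.8565 = 0.9140 d.
D_c = (k_d/k_2) L₀ e^(−k_d t_c) = (0.413/1.35) × 28.4 × e^(−0.413×0.9140) = 0.3059 × 28.4 × 0.6856 = 5.956 mg/L.
Minimum DO = C_s − D_c = 9.74 − 5.956 = 3.784 mg/L.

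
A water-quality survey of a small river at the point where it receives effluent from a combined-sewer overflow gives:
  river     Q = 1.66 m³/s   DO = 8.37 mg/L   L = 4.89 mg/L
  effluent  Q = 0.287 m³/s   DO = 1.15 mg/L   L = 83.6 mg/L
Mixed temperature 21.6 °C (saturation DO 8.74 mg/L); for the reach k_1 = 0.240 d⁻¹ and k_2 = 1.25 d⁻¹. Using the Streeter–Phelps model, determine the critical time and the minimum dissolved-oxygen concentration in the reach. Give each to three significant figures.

Mixed DO = (1.66×8.37 + 0.287×1.15)/(1.66+0.287) = 14.22/1.947 = 7.306 mg/L.
Mixed L₀ = (1.66×4.89 + 0.287×83.6)/(1.947) = 32.11/1.947 = 16.49 mg/L.
Initial deficit D₀ = C_s − DO₀ = 8.74 − 7.306 = 1.434 mg/L.
t_c = (1/1.010) ln[(1.25/0.240)(1 − 1.434×1.010/(0.240×16.49))] = 0.9901 × ln(3.302) = 1.183 d.
D_c = (0.240/1.25) × 16.49 × e^(−0.240×1.183) = 0.1920 × 16.49 × 0.7529 = 2.384 mg/L.
Minimum DO = 8.74 − 2.384 = 6.356 mg/L.

t_c ≈ 1.18 d; minimum DO ≈ 6.36 mg/L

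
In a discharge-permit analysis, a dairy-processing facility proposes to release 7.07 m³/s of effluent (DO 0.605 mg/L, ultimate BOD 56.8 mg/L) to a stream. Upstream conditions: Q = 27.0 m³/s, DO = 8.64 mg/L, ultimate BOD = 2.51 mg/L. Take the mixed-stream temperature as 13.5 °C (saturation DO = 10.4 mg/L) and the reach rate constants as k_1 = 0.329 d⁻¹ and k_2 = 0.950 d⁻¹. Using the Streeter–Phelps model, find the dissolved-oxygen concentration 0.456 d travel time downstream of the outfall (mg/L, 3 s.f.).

Mixed DO = (27.0×8.64 + 7.07×0.605)/(27.0+7.07) = 237.6/34.07 = 6.973 mg/L.
Mixed L₀ = (27.0×2.51 + 7.07×56.8)/(34.07) = 469.3/34.07 = 13.78 mg/L.
Initial deficit D₀ = C_s − DO₀ = 10.4 − 6.973 = 3.427 mg/L.
D(0.456) = [0.329×13.78/(0.950−0.329)](e^(−0.329×0.456) − e^(−0.950×0.456)) + 3.427 e^(−0.950×0.456)
= 7.298 × (0.8607 − 0.6484) + 3.427 × 0.6484 = 3.772 mg/L.
DO = 10.4 − 3.772 = 6.628 mg/L.

DO ≈ 6.63 mg/L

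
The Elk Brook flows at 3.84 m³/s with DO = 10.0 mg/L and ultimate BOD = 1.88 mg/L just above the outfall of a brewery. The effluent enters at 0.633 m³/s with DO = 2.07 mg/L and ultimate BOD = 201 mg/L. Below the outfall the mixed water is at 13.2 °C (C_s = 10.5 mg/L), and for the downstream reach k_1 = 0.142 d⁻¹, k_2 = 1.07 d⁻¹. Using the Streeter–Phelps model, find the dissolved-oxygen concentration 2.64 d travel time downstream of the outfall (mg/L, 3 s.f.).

Mixed DO = (3.84×10.0 + 0.633×2.07)/(3.84+0.633) = 39.71/4.473 = 8.878 mg/L.
Mixed L₀ = (3.84×1.88 + 0.633×201)/(4.473) = 134.5/4.473 = 30.06 mg/L.
Initial deficit D₀ = C_s − DO₀ = 10.5 − 8.878 = 1.622 mg/L.
D(2.64) = [0.142×30.06/(1.07−0.142)](e^(−0.142×2.64) − e^(−1.07×2.64)) + 1.622 e^(−1.07×2.64)
= 4.599 × (0.6874 − 0.05932) + 1.622 × 0.05932 = 2.985 mg/L.
DO = 10.5 − 2.985 = 7.515 mg/L.

DO ≈ 7.52 mg/L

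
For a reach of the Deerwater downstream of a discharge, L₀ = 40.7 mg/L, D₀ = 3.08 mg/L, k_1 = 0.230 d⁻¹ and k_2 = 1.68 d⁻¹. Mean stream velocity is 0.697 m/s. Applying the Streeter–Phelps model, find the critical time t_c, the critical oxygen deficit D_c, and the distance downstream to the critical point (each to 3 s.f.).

t_c ≈ 0.924 d; D_c ≈ 4.50 mg/L; x_c ≈ 55.7 km

t_c = [1/(k_2−k_1)] ln[(k_2/k_1)(1 − D₀(k_2−k_1)/(k_1 L₀))]
= [1/(1.68−0.230)] ln[(1.68/0.230)(1 − 3.08×1.450/(0.230×40.7))]
= (1/1.450) ln[7.304 × 0.5229] = 0.6897 × ln(3.820) = 0.6897 × 1.340 = 0.9242 d.
L(t_c) = L₀ e^(−k_1 t_c) = 40.7 × 0.8085 = 32.91 mg/L, and at the critical point k_2 D_c = k_1 L, so D_c = (0.230/1.68) × 32.91 = 4.505 mg/L.
x_c = v t_c = 0.697 m/s × 0.9242 d × 86400 s/d = 55660 m ≈ 55.7 km.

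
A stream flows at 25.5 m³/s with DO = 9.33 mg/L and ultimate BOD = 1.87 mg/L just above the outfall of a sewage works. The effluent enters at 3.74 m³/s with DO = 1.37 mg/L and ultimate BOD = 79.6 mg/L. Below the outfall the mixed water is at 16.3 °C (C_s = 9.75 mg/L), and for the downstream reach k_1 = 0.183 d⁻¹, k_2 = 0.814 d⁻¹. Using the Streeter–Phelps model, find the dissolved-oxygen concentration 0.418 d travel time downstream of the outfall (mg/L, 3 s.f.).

DO ≈ 7.99 mg/L

Mixed DO = (25.5×9.33 + 3.74×1.37)/(25.5+3.74) = 243.0/29.24 = 8.312 mg/L.
Mixed L₀ = (25.5×1.87 + 3.74×79.6)/(29.24) = 345.4/29.24 = 11.81 mg/L.
Initial deficit D₀ = C_s − DO₀ = 9.75 − 8.312 = 1.438 mg/L.
D(0.418) = [0.183×11.81/(0.814−0.183)](e^(−0.183×0.418) − e^(−0.814×0.418)) + 1.438 e^(−0.814×0.418)
= 3.426 × (0.9264 − 0.7116) + 1.438 × 0.7116 = 1.759 mg/L.
DO = 9.75 − 1.759 = 7.991 mg/L.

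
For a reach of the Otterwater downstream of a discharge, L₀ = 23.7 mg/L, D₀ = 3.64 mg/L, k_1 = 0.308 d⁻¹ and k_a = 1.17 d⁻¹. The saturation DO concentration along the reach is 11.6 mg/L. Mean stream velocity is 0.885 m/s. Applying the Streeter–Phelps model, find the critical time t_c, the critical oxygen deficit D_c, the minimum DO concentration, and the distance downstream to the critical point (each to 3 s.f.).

At the critical point dD/dt = 0, so k_1 L₀ e^(−k_1 t) = k_a D. Substituting D(t) from the Streeter–Phelps equation and solving for t gives
t_c = ln[(k_a/k_1)(1 − D₀(k_a−k_1)/(k_1 L₀))] / (k_a−k_1).
Here k_a−k_1 = 0.8620 d⁻¹ and 1 − D₀(k_a−k_1)/(k_1 L₀) = 1 − 3.64×0.8620/(0.308×23.7) = 0.5702, so
t_c = ln(3.799 × 0.5702) / 0.8620 = 0.7728 / 0.8620 = 0.8965 d.
D_c = (k_1/k_a) L₀ e^(−k_1 t_c) = (0.308/1.17) × 23.7 × e^(−0.308×0.8965) = 0.2632 × 23.7 × 0.7587 = 4.734 mg/L.
Minimum DO = C_s − D_c = 11.6 − 4.734 = 6.866 mg/L.
x_c = v t_c = 0.885 m/s × 0.8965 d × 86400 s/d = 68550 m ≈ 68.6 km.

t_c ≈ 0.897 d; D_c ≈ 4.73 mg/L; min DO ≈ 6.87 mg/L; x_c ≈ 68.6 km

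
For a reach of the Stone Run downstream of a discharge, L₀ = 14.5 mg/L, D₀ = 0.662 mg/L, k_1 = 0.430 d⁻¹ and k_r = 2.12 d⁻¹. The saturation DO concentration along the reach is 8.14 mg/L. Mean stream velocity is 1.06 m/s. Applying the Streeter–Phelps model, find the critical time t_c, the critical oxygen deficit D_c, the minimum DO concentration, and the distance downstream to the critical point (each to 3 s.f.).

t_c ≈ 0.827 d; D_c ≈ 2.06 mg/L; min DO ≈ 6.08 mg/L; x_c ≈ 75.7 km

t_c = [1/(k_r−k_1)] ln[(k_r/k_1)(1 − D₀(k_r−k_1)/(k_1 L₀))]
= [1/(2.12−0.430)] ln[(2.12/0.430)(1 − 0.662×1.690/(0.430×14.5))]
= (1/1.690) ln[4.930 × 0.8206] = 0.5917 × ln(4.046) = 0.5917 × 1.398 = 0.8270 d.
L(t_c) = L₀ e^(−k_1 t_c) = 14.5 × 0.7007 = 10.16 mg/L, and at the critical point k_r D_c = k_1 L, so D_c = (0.430/2.12) × 10.16 = 2.061 mg/L.
Minimum DO = C_s − D_c = 8.14 − 2.061 = 6.079 mg/L.
x_c = v t_c = 1.06 m/s × 0.8270 d × 86400 s/d = 75740 m ≈ 75.7 km.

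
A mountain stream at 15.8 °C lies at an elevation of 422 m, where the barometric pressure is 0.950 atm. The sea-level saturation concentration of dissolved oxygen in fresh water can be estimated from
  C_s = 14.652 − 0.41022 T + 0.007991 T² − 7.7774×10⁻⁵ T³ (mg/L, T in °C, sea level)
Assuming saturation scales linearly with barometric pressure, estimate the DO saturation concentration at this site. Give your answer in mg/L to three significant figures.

At sea level: C_s = 14.652 − 0.41022×15.8 + 0.007991×15.8² − 7.7774×10⁻⁵×15.8³ = 9.859 mg/L.
Pressure correction: C_s' = 9.859 × 0.950 = 9.366 mg/L.

C_s ≈ 9.37 mg/L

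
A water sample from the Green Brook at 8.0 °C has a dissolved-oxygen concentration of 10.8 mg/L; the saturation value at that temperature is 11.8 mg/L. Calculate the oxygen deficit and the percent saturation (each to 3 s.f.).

D = C_s − C = 11.8 − 10.8 = 1.00 mg/L.
% saturation = 10.8/11.8 × 100 = 91.5 %.

D ≈ 1.00 mg/L; 91.5 % saturation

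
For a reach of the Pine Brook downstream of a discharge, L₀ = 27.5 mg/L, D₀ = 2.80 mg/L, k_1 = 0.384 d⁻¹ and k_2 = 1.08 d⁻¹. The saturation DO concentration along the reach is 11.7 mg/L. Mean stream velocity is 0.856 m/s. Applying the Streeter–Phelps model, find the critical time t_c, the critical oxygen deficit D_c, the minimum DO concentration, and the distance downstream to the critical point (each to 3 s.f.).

t_c = [1/(k_2−k_1)] ln[(k_2/k_1)(1 − D₀(k_2−k_1)/(k_1 L₀))]
= [1/(1.08−0.384)] ln[(1.08/0.384)(1 − 2.80×0.6960/(0.384×27.5))]
= (1/0.6960) ln[2.812 × 0.8155] = 1.437 × ln(2.293) = 1.437 × 0.8301 = 1.193 d.
D_c = (k_1/k_2) L₀ e^(−k_1 t_c) = (0.384/1.08) × 27.5 × e^(−0.384×1.193) = 0.3556 × 27.5 × 0.6326 = 6.185 mg/L.
Minimum DO = C_s − D_c = 11.7 − 6.185 = 5.515 mg/L.
x_c = v t_c = 0.856 m/s × 1.193 d × 86400 s/d = 88200 m ≈ 88.2 km.

t_c ≈ 1.19 d; D_c ≈ 6.19 mg/L; min DO ≈ 5.51 mg/L; x_c ≈ 88.2 km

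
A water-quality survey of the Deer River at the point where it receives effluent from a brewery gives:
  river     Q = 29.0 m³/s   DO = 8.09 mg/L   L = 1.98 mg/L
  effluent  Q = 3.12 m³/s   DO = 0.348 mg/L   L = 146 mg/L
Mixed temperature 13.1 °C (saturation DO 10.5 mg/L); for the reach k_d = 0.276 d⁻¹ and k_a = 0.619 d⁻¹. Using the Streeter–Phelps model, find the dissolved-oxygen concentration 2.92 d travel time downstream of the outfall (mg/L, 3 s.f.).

DO ≈ 6.35 mg/L

Mixed DO = (29.0×8.09 + 3.12×0.348)/(29.0+3.12) = 235.7/32.12 = 7.338 mg/L.
Mixed L₀ = (29.0×1.98 + 3.12×146)/(32.12) = 512.9/32.12 = 15.97 mg/L.
Initial deficit D₀ = C_s − DO₀ = 10.5 − 7.338 = 3.162 mg/L.
D(2.92) = [0.276×15.97/(0.619−0.276)](e^(−0.276×2.92) − e^(−0.619×2.92)) + 3.162 e^(−0.619×2.92)
= 12.85 × (0.4467 − 0.1641) + 3.162 × 0.1641 = 4.150 mg/L.
DO = 10.5 − 4.150 = 6.350 mg/L.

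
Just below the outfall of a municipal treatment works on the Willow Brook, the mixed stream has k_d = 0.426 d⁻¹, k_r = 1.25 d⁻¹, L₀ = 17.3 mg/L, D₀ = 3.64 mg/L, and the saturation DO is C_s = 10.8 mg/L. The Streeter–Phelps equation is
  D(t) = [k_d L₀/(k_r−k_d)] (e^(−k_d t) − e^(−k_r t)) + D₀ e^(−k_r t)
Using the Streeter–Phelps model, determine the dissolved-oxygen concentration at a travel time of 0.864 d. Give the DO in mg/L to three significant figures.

DO ≈ 6.41 mg/L

k_d L₀/(k_r−k_d) = 0.426×17.3/(1.25−0.426) = 7.370/0.8240 = 8.944 mg/L.
e^(−k_d t) = e^(−0.426×0.8640) = 0.6921; e^(−k_r t) = e^(−1.25×0.8640) = 0.3396.
D = 8.944 × (0.6921 − 0.3396) + 3.64 × 0.3396 = 3.153 + 1.236 = 4.389 mg/L.
DO = C_s − D = 10.8 − 4.389 = 6.411 mg/L.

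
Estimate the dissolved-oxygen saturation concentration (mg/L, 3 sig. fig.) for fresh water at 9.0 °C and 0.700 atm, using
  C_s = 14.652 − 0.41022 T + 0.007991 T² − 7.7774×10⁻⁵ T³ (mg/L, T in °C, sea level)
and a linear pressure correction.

At sea level: C_s = 14.652 − 0.41022×9.0 + 0.007991×9.0² − 7.7774×10⁻⁵×9.0³ = 11.55 mg/L.
Pressure correction: C_s' = 11.55 × 0.700 = 8.085 mg/L.

C_s ≈ 8.09 mg/L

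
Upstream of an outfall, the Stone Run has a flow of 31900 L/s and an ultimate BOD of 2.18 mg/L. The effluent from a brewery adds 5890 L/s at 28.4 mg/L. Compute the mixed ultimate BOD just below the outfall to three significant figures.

6.27 mg/L

Flow-weighted mixing: C = (Q_r C_r + Q_w C_w)/(Q_r + Q_w)
= (31900×2.18 + 5890×28.4)/(31900 + 5890) = 236800/37790 = 6.267 mg/L.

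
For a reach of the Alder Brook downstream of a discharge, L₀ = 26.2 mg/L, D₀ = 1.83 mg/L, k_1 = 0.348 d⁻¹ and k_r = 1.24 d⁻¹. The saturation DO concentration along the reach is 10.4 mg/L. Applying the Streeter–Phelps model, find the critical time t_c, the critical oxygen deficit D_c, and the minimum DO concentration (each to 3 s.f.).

t_c ≈ 1.20 d; D_c ≈ 4.84 mg/L; min DO ≈ 5.56 mg/L

At the critical point dD/dt = 0, so k_1 L₀ e^(−k_1 t) = k_r D. Substituting D(t) from the Streeter–Phelps equation and solving for t gives
t_c = ln[(k_r/k_1)(1 − D₀(k_r−k_1)/(k_1 L₀))] / (k_r−k_1).
Here k_r−k_1 = 0.8920 d⁻¹ and 1 − D₀(k_r−k_1)/(k_1 L₀) = 1 − 1.83×0.8920/(0.348×26.2) = 0.8210, so
t_c = ln(3.563 × 0.8210) / 0.8920 = 1.073 / 0.8920 = 1.203 d.
D_c = (k_1/k_r) L₀ e^(−k_1 t_c) = (0.348/1.24) × 26.2 × e^(−0.348×1.203) = 0.2806 × 26.2 × 0.6579 = 4.837 mg/L.
Minimum DO = C_s − D_c = 10.4 − 4.837 = 5.563 mg/L.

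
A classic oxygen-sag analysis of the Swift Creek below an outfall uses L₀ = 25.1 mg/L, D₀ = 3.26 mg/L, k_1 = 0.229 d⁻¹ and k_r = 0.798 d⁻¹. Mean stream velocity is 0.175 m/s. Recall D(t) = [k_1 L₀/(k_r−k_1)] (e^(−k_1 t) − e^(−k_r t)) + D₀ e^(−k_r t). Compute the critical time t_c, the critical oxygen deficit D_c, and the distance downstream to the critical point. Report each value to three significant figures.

t_c = [1/(k_r−k_1)] ln[(k_r/k_1)(1 − D₀(k_r−k_1)/(k_1 L₀))]
= [1/(0.798−0.229)] ln[(0.798/0.229)(1 − 3.26×0.5690/(0.229×25.1))]
= (1/0.5690) ln[3.485 × 0.6773] = 1.757 × ln(2.360) = 1.757 × 0.8587 = 1.509 d.
D_c = (k_1/k_r) L₀ e^(−k_1 t_c) = (0.229/0.798) × 25.1 × e^(−0.229×1.509) = 0.2870 × 25.1 × 0.7078 = 5.098 mg/L.
x_c = v t_c = 0.175 m/s × 1.509 d × 86400 s/d = 22820 m ≈ 22.8 km.

t_c ≈ 1.51 d; D_c ≈ 5.10 mg/L; x_c ≈ 22.8 km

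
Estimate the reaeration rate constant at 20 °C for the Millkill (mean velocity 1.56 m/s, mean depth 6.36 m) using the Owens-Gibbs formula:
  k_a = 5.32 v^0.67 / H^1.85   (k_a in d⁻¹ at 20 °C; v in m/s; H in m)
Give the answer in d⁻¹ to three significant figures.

k_a ≈ 0.234 d⁻¹

k_a = 5.32 × 1.56^0.67 / 6.36^1.85 = 5.32 × 1.347 / 30.65 = 0.2338 d⁻¹.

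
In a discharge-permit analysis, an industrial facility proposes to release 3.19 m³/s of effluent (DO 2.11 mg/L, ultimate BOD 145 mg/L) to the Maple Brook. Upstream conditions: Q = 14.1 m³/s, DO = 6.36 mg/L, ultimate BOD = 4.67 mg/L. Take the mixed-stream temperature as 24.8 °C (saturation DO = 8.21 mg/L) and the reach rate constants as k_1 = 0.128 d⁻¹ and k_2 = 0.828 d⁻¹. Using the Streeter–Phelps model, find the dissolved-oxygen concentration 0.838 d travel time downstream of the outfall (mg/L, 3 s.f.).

Mixed DO = (14.1×6.36 + 3.19×2.11)/(14.1+3.19) = 96.41/17.29 = 5.576 mg/L.
Mixed L₀ = (14.1×4.67 + 3.19×145)/(17.29) = 528.4/17.29 = 30.56 mg/L.
Initial deficit D₀ = C_s − DO₀ = 8.21 − 5.576 = 2.634 mg/L.
D(0.838) = [0.128×30.56/(0.828−0.128)](e^(−0.128×0.838) − e^(−0.828×0.838)) + 2.634 e^(−0.828×0.838)
= 5.588 × (0.8983 − 0.4996) + 2.634 × 0.4996 = 3.544 mg/L.
DO = 8.21 − 3.544 = 4.666 mg/L.

DO ≈ 4.67 mg/L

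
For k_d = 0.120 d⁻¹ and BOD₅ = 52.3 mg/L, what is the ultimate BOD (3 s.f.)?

BOD₅ = L₀(1 − e^(−5k_d)) ⇒ L₀ = BOD₅ / (1 − e^(−5×0.120))
= 52.3 / (1 − 0.5488) = 52.3 / 0.4512 = 115.9 mg/L.

L₀ ≈ 116 mg/L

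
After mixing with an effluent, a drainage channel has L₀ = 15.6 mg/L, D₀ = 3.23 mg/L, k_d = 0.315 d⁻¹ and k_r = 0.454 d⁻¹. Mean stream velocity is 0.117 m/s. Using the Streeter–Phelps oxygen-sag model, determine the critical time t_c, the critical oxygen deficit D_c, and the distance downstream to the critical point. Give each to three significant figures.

t_c ≈ 1.94 d; D_c ≈ 5.87 mg/L; x_c ≈ 19.6 km

With k_r/k_d = 1.441 and 1 − D₀(k_r−k_d)/(k_d L₀) = 0.9086,
t_c = ln(1.441 × 0.9086) / (0.454 − 0.315) = ln(1.310) / 0.1390 = 0.2697/0.1390 = 1.940 d.
D_c = (k_d/k_r) L₀ e^(−k_d t_c) = (0.315/0.454) × 15.6 × e^(−0.315×1.940) = 0.6938 × 15.6 × 0.5427 = 5.874 mg/L.
x_c = v t_c = 0.117 m/s × 1.940 d × 86400 s/d = 19610 m ≈ 19.6 km.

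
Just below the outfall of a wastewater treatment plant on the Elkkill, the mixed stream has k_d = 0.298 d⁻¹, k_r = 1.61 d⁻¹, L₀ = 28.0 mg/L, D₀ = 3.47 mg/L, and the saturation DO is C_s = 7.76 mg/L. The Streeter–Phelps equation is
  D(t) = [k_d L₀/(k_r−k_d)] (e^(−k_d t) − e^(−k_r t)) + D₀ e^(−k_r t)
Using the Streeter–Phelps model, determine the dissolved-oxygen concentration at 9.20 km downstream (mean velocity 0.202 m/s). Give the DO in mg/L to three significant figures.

DO ≈ 3.56 mg/L

Travel time t = x/v = 9.20 km / (0.202 m/s) = 9200 m / 0.202 m/s = 45540 s = 0.5271 d.
k_d L₀/(k_r−k_d) = 0.298×28.0/(1.61−0.298) = 8.344/1.312 = 6.360 mg/L.
e^(−k_d t) = e^(−0.298×0.5271) = 0.8546; e^(−k_r t) = e^(−1.61×0.5271) = 0.4280.
D = 6.360 × (0.8546 − 0.4280) + 3.47 × 0.4280 = 2.713 + 1.485 = 4.198 mg/L.
DO = C_s − D = 7.76 − 4.198 = 3.562 mg/L.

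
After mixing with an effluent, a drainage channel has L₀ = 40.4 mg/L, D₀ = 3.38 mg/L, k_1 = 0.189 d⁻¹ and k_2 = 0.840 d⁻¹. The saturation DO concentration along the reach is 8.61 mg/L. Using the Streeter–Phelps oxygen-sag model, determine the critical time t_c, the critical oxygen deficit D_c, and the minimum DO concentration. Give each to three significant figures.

With k_2/k_1 = 4.444 and 1 − D₀(k_2−k_1)/(k_1 L₀) = 0.7118,
t_c = ln(4.444 × 0.7118) / (0.840 − 0.189) = ln(3.164) / 0.6510 = 1.152/0.6510 = 1.769 d.
D_c = (k_1/k_2) L₀ e^(−k_1 t_c) = (0.189/0.840) × 40.4 × e^(−0.189×1.769) = 0.2250 × 40.4 × 0.7158 = 6.506 mg/L.
Minimum DO = C_s − D_c = 8.61 − 6.506 = 2.104 mg/L.

t_c ≈ 1.77 d; D_c ≈ 6.51 mg/L; min DO ≈ 2.10 mg/L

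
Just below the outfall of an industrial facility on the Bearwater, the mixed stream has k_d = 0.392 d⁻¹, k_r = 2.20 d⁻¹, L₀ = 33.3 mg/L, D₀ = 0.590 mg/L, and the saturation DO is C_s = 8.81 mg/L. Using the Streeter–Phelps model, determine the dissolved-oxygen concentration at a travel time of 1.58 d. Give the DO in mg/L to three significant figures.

k_d L₀/(k_r−k_d) = 0.392×33.3/(2.20−0.392) = 13.05/1.808 = 7.220 mg/L.
e^(−k_d t) = e^(−0.392×1.580) = 0.5383; e^(−k_r t) = e^(−2.20×1.580) = 0.03093.
D = 7.220 × (0.5383 − 0.03093) + 0.590 × 0.03093 = 3.663 + 0.01825 = 3.681 mg/L.
DO = C_s − D = 8.81 − 3.681 = 5.129 mg/L.

DO ≈ 5.13 mg/L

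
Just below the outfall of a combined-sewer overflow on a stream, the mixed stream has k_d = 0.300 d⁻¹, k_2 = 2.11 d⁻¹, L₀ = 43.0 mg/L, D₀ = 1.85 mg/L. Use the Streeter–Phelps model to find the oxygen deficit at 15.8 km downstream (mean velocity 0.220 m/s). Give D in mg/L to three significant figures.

Travel time t = x/v = 15.8 km / (0.220 m/s) = 15800 m / 0.220 m/s = 71820 s = 0.8312 d.
k_d L₀/(k_2−k_d) = 0.300×43.0/(2.11−0.300) = 12.90/1.810 = 7.127 mg/L.
e^(−k_d t) = e^(−0.300×0.8312) = 0.7793; e^(−k_2 t) = e^(−2.11×0.8312) = 0.1731.
D = 7.127 × (0.7793 − 0.1731) + 1.85 × 0.1731 = 4.320 + 0.3202 = 4.641 mg/L.

D ≈ 4.64 mg/L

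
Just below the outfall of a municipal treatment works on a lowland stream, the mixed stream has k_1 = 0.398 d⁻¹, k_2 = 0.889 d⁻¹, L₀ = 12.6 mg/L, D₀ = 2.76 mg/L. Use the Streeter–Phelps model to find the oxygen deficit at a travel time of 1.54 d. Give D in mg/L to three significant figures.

D ≈ 3.64 mg/L

k_1 L₀/(k_2−k_1) = 0.398×12.6/(0.889−0.398) = 5.015/0.4910 = 10.21 mg/L.
e^(−k_1 t) = e^(−0.398×1.540) = 0.5418; e^(−k_2 t) = e^(−0.889×1.540) = 0.2543.
D = 10.21 × (0.5418 − 0.2543) + 2.76 × 0.2543 = 2.936 + 0.7020 = 3.638 mg/L.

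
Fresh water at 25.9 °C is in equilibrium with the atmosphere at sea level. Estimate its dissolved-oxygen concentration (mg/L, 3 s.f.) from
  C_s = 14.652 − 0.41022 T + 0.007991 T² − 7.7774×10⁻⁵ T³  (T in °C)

C_s ≈ 8.04 mg/L

C_s = 14.652 − 0.41022×25.9 + 0.007991×25.9² − 7.7774×10⁻⁵×25.9³ = 8.037 mg/L.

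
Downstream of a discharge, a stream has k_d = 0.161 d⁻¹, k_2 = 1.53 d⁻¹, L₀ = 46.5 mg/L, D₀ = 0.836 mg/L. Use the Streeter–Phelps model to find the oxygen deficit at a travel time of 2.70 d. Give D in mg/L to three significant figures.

k_d L₀/(k_2−k_d) = 0.161×46.5/(1.53−0.161) = 7.487/1.369 = 5.469 mg/L.
e^(−k_d t) = e^(−0.161×2.700) = 0.6475; e^(−k_2 t) = e^(−1.53×2.700) = 0.01607.
D = 5.469 × (0.6475 − 0.01607) + 0.836 × 0.01607 = 3.453 + 0.01343 = 3.466 mg/L.

D ≈ 3.47 mg/L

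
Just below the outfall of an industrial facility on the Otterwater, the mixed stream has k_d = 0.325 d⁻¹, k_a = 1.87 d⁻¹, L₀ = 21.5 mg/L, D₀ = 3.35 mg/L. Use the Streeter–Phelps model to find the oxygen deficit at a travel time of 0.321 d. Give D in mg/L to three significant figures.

k_d L₀/(k_a−k_d) = 0.325×21.5/(1.87−0.325) = 6.987/1.545 = 4.523 mg/L.
e^(−k_d t) = e^(−0.325×0.3210) = 0.9009; e^(−k_a t) = e^(−1.87×0.3210) = 0.5487.
D = 4.523 × (0.9009 − 0.5487) + 3.35 × 0.5487 = 1.593 + 1.838 = 3.431 mg/L.

D ≈ 3.43 mg/L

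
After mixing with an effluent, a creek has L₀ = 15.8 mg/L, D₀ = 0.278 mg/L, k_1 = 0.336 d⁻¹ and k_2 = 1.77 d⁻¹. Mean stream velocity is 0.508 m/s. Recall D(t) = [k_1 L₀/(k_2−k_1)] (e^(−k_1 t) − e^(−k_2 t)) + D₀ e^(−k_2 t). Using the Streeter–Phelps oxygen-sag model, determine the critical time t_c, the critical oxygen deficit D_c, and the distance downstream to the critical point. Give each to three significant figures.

t_c ≈ 1.10 d; D_c ≈ 2.07 mg/L; x_c ≈ 48.5 km

t_c = [1/(k_2−k_1)] ln[(k_2/k_1)(1 − D₀(k_2−k_1)/(k_1 L₀))]
= [1/(1.77−0.336)] ln[(1.77/0.336)(1 − 0.278×1.434/(0.336×15.8))]
= (1/1.434) ln[5.268 × 0.9249] = 0.6974 × ln(4.872) = 0.6974 × 1.584 = 1.104 d.
L(t_c) = L₀ e^(−k_1 t_c) = 15.8 × 0.6900 = 10.90 mg/L, and at the critical point k_2 D_c = k_1 L, so D_c = (0.336/1.77) × 10.90 = 2.070 mg/L.
x_c = v t_c = 0.508 m/s × 1.104 d × 86400 s/d = 48470 m ≈ 48.5 km.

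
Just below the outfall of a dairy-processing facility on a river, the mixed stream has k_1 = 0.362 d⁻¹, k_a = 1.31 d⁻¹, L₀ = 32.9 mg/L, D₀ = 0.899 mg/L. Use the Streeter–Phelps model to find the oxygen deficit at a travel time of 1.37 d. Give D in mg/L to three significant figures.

D ≈ 5.71 mg/L

k_1 L₀/(k_a−k_1) = 0.362×32.9/(1.31−0.362) = 11.91/0.9480 = 12.56 mg/L.
e^(−k_1 t) = e^(−0.362×1.370) = 0.6090; e^(−k_a t) = e^(−1.31×1.370) = 0.1662.
D = 12.56 × (0.6090 − 0.1662) + 0.899 × 0.1662 = 5.563 + 0.1494 = 5.713 mg/L.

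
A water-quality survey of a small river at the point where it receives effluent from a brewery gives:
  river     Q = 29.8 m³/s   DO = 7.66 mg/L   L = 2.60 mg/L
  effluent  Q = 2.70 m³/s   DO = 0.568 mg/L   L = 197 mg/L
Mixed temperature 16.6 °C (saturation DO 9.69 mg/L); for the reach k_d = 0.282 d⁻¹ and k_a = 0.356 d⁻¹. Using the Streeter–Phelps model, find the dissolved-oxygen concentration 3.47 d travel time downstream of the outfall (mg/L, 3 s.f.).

DO ≈ 2.85 mg/L

Mixed DO = (29.8×7.66 + 2.70×0.568)/(29.8+2.70) = 229.8/32.50 = 7.071 mg/L.
Mixed L₀ = (29.8×2.60 + 2.70×197)/(32.50) = 609.4/32.50 = 18.75 mg/L.
Initial deficit D₀ = C_s − DO₀ = 9.69 − 7.071 = 2.619 mg/L.
D(3.47) = [0.282×18.75/(0.356−0.282)](e^(−0.282×3.47) − e^(−0.356×3.47)) + 2.619 e^(−0.356×3.47)
= 71.45 × (0.3759 − 0.2907) + 2.619 × 0.2907 = 6.843 mg/L.
DO = 9.69 − 6.843 = 2.847 mg/L.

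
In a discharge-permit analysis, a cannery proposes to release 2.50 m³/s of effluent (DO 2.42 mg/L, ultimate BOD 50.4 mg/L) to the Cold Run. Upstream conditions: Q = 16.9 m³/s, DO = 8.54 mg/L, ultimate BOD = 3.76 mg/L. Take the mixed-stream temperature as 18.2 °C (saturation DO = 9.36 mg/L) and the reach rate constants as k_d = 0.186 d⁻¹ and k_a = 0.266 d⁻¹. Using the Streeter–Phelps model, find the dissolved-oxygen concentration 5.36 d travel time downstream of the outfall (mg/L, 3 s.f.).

DO ≈ 6.05 mg/L

Mixed DO = (16.9×8.54 + 2.50×2.42)/(16.9+2.50) = 150.4/19.40 = 7.751 mg/L.
Mixed L₀ = (16.9×3.76 + 2.50×50.4)/(19.40) = 189.5/19.40 = 9.770 mg/L.
Initial deficit D₀ = C_s − DO₀ = 9.36 − 7.751 = 1.609 mg/L.
D(5.36) = [0.186×9.770/(0.266−0.186)](e^(−0.186×5.36) − e^(−0.266×5.36)) + 1.609 e^(−0.266×5.36)
= 22.72 × (0.3690 − 0.2403) + 1.609 × 0.2403 = 3.310 mg/L.
DO = 9.36 − 3.310 = 6.050 mg/L.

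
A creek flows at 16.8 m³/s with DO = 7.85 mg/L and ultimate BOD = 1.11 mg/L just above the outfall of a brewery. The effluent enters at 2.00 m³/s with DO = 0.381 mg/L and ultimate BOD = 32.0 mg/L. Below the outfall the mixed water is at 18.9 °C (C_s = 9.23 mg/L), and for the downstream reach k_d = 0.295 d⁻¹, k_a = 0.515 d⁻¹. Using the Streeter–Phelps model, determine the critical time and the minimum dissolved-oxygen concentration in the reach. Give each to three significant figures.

Mixed DO = (16.8×7.85 + 2.00×0.381)/(16.8+2.00) = 132.6/18.80 = 7.055 mg/L.
Mixed L₀ = (16.8×1.11 + 2.00×32.0)/(18.80) = 82.65/18.80 = 4.396 mg/L.
Initial deficit D₀ = C_s − DO₀ = 9.23 − 7.055 = 2.175 mg/L.
t_c = (1/0.2200) ln[(0.515/0.295)(1 − 2.175×0.2200/(0.295×4.396))] = 4.545 × ln(1.102) = 0.4405 d.
D_c = (0.295/0.515) × 4.396 × e^(−0.295×0.4405) = 0.5728 × 4.396 × 0.8781 = 2.211 mg/L.
Minimum DO = 9.23 − 2.211 = 7.019 mg/L.

t_c ≈ 0.441 d; minimum DO ≈ 7.02 mg/L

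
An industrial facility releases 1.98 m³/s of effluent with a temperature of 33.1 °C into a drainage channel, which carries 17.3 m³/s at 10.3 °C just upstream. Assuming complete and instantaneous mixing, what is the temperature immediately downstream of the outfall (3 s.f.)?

Flow-weighted mixing: C = (Q_r C_r + Q_w C_w)/(Q_r + Q_w)
= (17.3×10.3 + 1.98×33.1)/(17.3 + 1.98) = 243.7/19.28 = 12.64 °C.

12.6 °C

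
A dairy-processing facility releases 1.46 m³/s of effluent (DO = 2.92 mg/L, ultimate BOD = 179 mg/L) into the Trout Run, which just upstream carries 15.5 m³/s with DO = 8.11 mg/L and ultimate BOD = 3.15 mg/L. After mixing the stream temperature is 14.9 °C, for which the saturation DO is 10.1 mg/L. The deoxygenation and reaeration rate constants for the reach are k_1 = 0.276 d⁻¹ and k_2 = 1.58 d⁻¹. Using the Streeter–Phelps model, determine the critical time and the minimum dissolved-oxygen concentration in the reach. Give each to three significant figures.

t_c ≈ 0.577 d; minimum DO ≈ 7.38 mg/L

Mixed DO = (15.5×8.11 + 1.46×2.92)/(15.5+1.46) = 130.0/16.96 = 7.663 mg/L.
Mixed L₀ = (15.5×3.15 + 1.46×179)/(16.96) = 310.2/16.96 = 18.29 mg/L.
Initial deficit D₀ = C_s − DO₀ = 10.1 − 7.663 = 2.437 mg/L.
t_c = (1/1.304) ln[(1.58/0.276)(1 − 2.437×1.304/(0.276×18.29))] = 0.7669 × ln(2.121) = 0.5765 d.
D_c = (0.276/1.58) × 18.29 × e^(−0.276×0.5765) = 0.1747 × 18.29 × 0.8529 = 2.725 mg/L.
Minimum DO = 10.1 − 2.725 = 7.375 mg/L.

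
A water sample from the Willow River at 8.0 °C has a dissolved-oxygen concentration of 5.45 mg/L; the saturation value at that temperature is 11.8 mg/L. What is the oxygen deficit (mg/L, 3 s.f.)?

D ≈ 6.35 mg/L

D = C_s − C = 11.8 − 5.45 = 6.35 mg/L.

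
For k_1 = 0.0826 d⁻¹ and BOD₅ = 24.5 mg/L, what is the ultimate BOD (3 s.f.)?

L₀ ≈ 72.4 mg/L

BOD₅ = L₀(1 − e^(−5k_1)) ⇒ L₀ = BOD₅ / (1 − e^(−5×0.0826))
= 24.5 / (1 − 0.6617) = 24.5 / 0.3383 = 72.41 mg/L.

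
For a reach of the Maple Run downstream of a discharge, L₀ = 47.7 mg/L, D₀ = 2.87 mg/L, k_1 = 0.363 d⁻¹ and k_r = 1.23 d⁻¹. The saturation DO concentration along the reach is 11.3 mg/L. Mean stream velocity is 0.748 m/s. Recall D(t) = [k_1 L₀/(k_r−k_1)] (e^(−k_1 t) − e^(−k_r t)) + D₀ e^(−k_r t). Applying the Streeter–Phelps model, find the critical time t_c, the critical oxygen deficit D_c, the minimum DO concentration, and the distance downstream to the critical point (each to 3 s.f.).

With k_r/k_1 = 3.388 and 1 − D₀(k_r−k_1)/(k_1 L₀) = 0.8563,
t_c = ln(3.388 × 0.8563) / (1.23 − 0.363) = ln(2.901) / 0.8670 = 1.065/0.8670 = 1.229 d.
D_c = (k_1/k_r) L₀ e^(−k_1 t_c) = (0.363/1.23) × 47.7 × e^(−0.363×1.229) = 0.2951 × 47.7 × 0.6402 = 9.012 mg/L.
Minimum DO = C_s − D_c = 11.3 − 9.012 = 2.288 mg/L.
x_c = v t_c = 0.748 m/s × 1.229 d × 86400 s/d = 79400 m ≈ 79.4 km.

t_c ≈ 1.23 d; D_c ≈ 9.01 mg/L; min DO ≈ 2.29 mg/L; x_c ≈ 79.4 km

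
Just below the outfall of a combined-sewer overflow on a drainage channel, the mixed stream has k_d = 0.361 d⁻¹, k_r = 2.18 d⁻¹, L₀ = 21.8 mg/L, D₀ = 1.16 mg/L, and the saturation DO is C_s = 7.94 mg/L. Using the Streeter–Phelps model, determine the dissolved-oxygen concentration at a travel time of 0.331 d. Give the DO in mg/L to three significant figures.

DO ≈ 5.64 mg/L

k_d L₀/(k_r−k_d) = 0.361×21.8/(2.18−0.361) = 7.870/1.819 = 4.326 mg/L.
e^(−k_d t) = e^(−0.361×0.3310) = 0.8874; e^(−k_r t) = e^(−2.18×0.3310) = 0.4860.
D = 4.326 × (0.8874 − 0.4860) + 1.16 × 0.4860 = 1.737 + 0.5637 = 2.300 mg/L.
DO = C_s − D = 7.94 − 2.300 = 5.640 mg/L.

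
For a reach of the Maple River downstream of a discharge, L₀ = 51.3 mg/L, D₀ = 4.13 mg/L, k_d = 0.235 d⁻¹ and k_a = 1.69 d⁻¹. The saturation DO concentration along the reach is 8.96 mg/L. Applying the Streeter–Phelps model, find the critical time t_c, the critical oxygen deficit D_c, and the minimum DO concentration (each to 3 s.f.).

t_c ≈ 0.882 d; D_c ≈ 5.80 mg/L; min DO ≈ 3.16 mg/L

With k_a/k_d = 7.191 and 1 − D₀(k_a−k_d)/(k_d L₀) = 0.5015,
t_c = ln(7.191 × 0.5015) / (1.69 − 0.235) = ln(3.607) / 1.455 = 1.283/1.455 = 0.8817 d.
L(t_c) = L₀ e^(−k_d t_c) = 51.3 × 0.8129 = 41.70 mg/L, and at the critical point k_a D_c = k_d L, so D_c = (0.235/1.69) × 41.70 = 5.799 mg/L.
Minimum DO = C_s − D_c = 8.96 − 5.799 = 3.161 mg/L.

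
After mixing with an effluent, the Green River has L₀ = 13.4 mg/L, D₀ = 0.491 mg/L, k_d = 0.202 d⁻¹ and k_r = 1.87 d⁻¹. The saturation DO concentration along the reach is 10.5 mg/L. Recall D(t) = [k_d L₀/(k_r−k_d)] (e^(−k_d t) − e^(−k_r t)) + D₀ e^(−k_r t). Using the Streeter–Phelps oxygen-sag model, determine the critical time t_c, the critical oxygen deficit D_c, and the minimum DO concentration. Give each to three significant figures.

At the critical point dD/dt = 0, so k_d L₀ e^(−k_d t) = k_r D. Substituting D(t) from the Streeter–Phelps equation and solving for t gives
t_c = ln[(k_r/k_d)(1 − D₀(k_r−k_d)/(k_d L₀))] / (k_r−k_d).
Here k_r−k_d = 1.668 d⁻¹ and 1 − D₀(k_r−k_d)/(k_d L₀) = 1 − 0.491×1.668/(0.202×13.4) = 0.6974, so
t_c = ln(9.257 × 0.6974) / 1.668 = 1.865 / 1.668 = 1.118 d.
L(t_c) = L₀ e^(−k_d t_c) = 13.4 × 0.7978 = 10.69 mg/L, and at the critical point k_r D_c = k_d L, so D_c = (0.202/1.87) × 10.69 = 1.155 mg/L.
Minimum DO = C_s − D_c = 10.5 − 1.155 = 9.345 mg/L.

t_c ≈ 1.12 d; D_c ≈ 1.15 mg/L; min DO ≈ 9.35 mg/L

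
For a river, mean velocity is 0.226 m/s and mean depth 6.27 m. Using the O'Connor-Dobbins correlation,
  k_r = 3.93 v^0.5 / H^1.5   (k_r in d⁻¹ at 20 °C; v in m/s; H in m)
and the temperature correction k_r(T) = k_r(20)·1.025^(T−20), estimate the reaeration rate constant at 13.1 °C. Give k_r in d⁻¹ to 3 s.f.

k_r ≈ 0.100 d⁻¹

k_r(20) = 3.93 × 0.226^0.5 / 6.27^1.5 = 3.93 × 0.4754 / 15.70 = 0.1190 d⁻¹.
k_r(13.1) = 0.1190 × 1.025^(13.1−20) = 0.1190 × 0.8433 = 0.1004 d⁻¹.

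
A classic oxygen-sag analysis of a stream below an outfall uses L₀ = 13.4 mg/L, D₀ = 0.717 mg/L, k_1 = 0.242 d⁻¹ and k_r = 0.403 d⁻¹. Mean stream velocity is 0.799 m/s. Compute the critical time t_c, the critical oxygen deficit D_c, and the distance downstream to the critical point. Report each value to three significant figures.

t_c ≈ 2.94 d; D_c ≈ 3.95 mg/L; x_c ≈ 203 km

t_c = [1/(k_r−k_1)] ln[(k_r/k_1)(1 − D₀(k_r−k_1)/(k_1 L₀))]
= [1/(0.403−0.242)] ln[(0.403/0.242)(1 − 0.717×0.1610/(0.242×13.4))]
= (1/0.1610) ln[1.665 × 0.9644] = 6.211 × ln(1.606) = 6.211 × 0.4738 = 2.943 d.
D_c = (k_1/k_r) L₀ e^(−k_1 t_c) = (0.242/0.403) × 13.4 × e^(−0.242×2.943) = 0.6005 × 13.4 × 0.4906 = 3.948 mg/L.
x_c = v t_c = 0.799 m/s × 2.943 d × 86400 s/d = 203100 m ≈ 203 km.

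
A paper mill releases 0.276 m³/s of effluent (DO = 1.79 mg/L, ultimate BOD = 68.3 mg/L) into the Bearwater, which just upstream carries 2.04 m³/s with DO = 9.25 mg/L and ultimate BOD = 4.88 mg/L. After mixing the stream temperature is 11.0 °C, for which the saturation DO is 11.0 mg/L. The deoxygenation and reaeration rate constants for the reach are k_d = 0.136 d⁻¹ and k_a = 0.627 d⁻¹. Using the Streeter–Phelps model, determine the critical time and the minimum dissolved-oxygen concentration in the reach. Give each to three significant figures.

Mixed DO = (2.04×9.25 + 0.276×1.79)/(2.04+0.276) = 19.36/2.316 = 8.361 mg/L.
Mixed L₀ = (2.04×4.88 + 0.276×68.3)/(2.316) = 28.81/2.316 = 12.44 mg/L.
Initial deficit D₀ = C_s − DO₀ = 11.0 − 8.361 = 2.639 mg/L.
t_c = (1/0.4910) ln[(0.627/0.136)(1 − 2.639×0.4910/(0.136×12.44))] = 2.037 × ln(1.079) = 0.1543 d.
D_c = (0.136/0.627) × 12.44 × e^(−0.136×0.1543) = 0.2169 × 12.44 × 0.9792 = 2.642 mg/L.
Minimum DO = 11.0 − 2.642 = 8.358 mg/L.

t_c ≈ 0.154 d; minimum DO ≈ 8.36 mg/L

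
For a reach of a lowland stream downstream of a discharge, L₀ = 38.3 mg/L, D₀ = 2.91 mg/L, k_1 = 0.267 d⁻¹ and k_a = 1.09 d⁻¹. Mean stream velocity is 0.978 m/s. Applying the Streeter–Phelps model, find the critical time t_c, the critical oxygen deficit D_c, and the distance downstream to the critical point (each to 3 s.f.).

t_c ≈ 1.38 d; D_c ≈ 6.48 mg/L; x_c ≈ 117 km

At the critical point dD/dt = 0, so k_1 L₀ e^(−k_1 t) = k_a D. Substituting D(t) from the Streeter–Phelps equation and solving for t gives
t_c = ln[(k_a/k_1)(1 − D₀(k_a−k_1)/(k_1 L₀))] / (k_a−k_1).
Here k_a−k_1 = 0.8230 d⁻¹ and 1 − D₀(k_a−k_1)/(k_1 L₀) = 1 − 2.91×0.8230/(0.267×38.3) = 0.7658, so
t_c = ln(4.082 × 0.7658) / 0.8230 = 1.140 / 0.8230 = 1.385 d.
L(t_c) = L₀ e^(−k_1 t_c) = 38.3 × 0.6909 = 26.46 mg/L, and at the critical point k_a D_c = k_1 L, so D_c = (0.267/1.09) × 26.46 = 6.482 mg/L.
x_c = v t_c = 0.978 m/s × 1.385 d × 86400 s/d = 117000 m ≈ 117 km.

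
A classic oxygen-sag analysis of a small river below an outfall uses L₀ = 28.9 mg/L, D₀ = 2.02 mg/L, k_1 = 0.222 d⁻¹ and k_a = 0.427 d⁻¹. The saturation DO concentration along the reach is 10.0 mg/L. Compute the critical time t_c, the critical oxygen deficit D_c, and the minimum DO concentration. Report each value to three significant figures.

At the critical point dD/dt = 0, so k_1 L₀ e^(−k_1 t) = k_a D. Substituting D(t) from the Streeter–Phelps equation and solving for t gives
t_c = ln[(k_a/k_1)(1 − D₀(k_a−k_1)/(k_1 L₀))] / (k_a−k_1).
Here k_a−k_1 = 0.2050 d⁻¹ and 1 − D₀(k_a−k_1)/(k_1 L₀) = 1 − 2.02×0.2050/(0.222×28.9) = 0.9355, so
t_c = ln(1.923 × 0.9355) / 0.2050 = 0.5874 / 0.2050 = 2.865 d.
L(t_c) = L₀ e^(−k_1 t_c) = 28.9 × 0.5294 = 15.30 mg/L, and at the critical point k_a D_c = k_1 L, so D_c = (0.222/0.427) × 15.30 = 7.954 mg/L.
Minimum DO = C_s − D_c = 10.0 − 7.954 = 2.046 mg/L.

t_c ≈ 2.87 d; D_c ≈ 7.95 mg/L; min DO ≈ 2.05 mg/L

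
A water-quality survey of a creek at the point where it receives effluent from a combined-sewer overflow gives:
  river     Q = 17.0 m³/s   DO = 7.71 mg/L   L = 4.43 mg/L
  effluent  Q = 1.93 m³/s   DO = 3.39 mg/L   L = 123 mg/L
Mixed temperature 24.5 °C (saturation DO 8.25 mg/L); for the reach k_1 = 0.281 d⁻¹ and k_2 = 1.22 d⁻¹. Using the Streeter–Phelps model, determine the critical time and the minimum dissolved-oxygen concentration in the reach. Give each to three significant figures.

Mixed DO = (17.0×7.71 + 1.93×3.39)/(17.0+1.93) = 137.6/18.93 = 7.270 mg/L.
Mixed L₀ = (17.0×4.43 + 1.93×123)/(18.93) = 312.7/18.93 = 16.52 mg/L.
Initial deficit D₀ = C_s − DO₀ = 8.25 − 7.270 = 0.9804 mg/L.
t_c = (1/0.9390) ln[(1.22/0.281)(1 − 0.9804×0.9390/(0.281×16.52))] = 1.065 × ln(3.481) = 1.328 d.
D_c = (0.281/1.22) × 16.52 × e^(−0.281×1.328) = 0.2303 × 16.52 × 0.6885 = 2.620 mg/L.
Minimum DO = 8.25 − 2.620 = 5.630 mg/L.

t_c ≈ 1.33 d; minimum DO ≈ 5.63 mg/L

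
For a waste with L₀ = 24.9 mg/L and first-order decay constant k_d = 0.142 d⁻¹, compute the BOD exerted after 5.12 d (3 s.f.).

y_t = L₀(1 − e^(−k_d t)) = 24.9 × (1 − e^(−0.142×5.12))
= 24.9 × (1 − 0.4833) = 24.9 × 0.5167 = 12.86 mg/L.

y ≈ 12.9 mg/L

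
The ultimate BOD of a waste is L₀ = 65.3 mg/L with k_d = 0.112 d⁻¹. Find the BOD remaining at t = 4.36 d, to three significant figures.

L_t = L₀ e^(−k_d t) = 65.3 × e^(−0.112×4.36) = 65.3 × 0.6137 = 40.07 mg/L.

L ≈ 40.1 mg/L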